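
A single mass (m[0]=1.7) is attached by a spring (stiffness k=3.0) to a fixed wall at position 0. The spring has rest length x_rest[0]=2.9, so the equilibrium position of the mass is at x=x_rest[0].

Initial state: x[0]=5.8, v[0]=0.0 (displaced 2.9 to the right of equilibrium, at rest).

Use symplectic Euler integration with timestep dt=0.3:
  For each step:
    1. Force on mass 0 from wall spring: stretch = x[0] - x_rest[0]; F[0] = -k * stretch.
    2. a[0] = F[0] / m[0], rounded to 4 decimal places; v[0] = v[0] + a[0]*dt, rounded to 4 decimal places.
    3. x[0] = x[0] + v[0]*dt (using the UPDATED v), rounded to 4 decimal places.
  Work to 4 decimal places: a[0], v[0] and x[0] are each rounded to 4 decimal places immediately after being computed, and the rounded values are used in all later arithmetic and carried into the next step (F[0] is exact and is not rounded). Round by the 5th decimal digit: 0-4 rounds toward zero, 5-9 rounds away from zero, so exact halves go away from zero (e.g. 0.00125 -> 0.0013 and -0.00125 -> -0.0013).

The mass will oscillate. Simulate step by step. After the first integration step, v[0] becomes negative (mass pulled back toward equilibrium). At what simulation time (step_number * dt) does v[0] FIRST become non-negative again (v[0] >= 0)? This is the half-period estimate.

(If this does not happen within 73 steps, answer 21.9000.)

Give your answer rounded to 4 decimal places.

Step 0: x=[5.8000] v=[0.0000]
Step 1: x=[5.3394] v=[-1.5353]
Step 2: x=[4.4914] v=[-2.8267]
Step 3: x=[3.3906] v=[-3.6692]
Step 4: x=[2.2119] v=[-3.9289]
Step 5: x=[1.1425] v=[-3.5646]
Step 6: x=[0.3522] v=[-2.6342]
Step 7: x=[-0.0334] v=[-1.2854]
Step 8: x=[0.0469] v=[0.2676]
First v>=0 after going negative at step 8, time=2.4000

Answer: 2.4000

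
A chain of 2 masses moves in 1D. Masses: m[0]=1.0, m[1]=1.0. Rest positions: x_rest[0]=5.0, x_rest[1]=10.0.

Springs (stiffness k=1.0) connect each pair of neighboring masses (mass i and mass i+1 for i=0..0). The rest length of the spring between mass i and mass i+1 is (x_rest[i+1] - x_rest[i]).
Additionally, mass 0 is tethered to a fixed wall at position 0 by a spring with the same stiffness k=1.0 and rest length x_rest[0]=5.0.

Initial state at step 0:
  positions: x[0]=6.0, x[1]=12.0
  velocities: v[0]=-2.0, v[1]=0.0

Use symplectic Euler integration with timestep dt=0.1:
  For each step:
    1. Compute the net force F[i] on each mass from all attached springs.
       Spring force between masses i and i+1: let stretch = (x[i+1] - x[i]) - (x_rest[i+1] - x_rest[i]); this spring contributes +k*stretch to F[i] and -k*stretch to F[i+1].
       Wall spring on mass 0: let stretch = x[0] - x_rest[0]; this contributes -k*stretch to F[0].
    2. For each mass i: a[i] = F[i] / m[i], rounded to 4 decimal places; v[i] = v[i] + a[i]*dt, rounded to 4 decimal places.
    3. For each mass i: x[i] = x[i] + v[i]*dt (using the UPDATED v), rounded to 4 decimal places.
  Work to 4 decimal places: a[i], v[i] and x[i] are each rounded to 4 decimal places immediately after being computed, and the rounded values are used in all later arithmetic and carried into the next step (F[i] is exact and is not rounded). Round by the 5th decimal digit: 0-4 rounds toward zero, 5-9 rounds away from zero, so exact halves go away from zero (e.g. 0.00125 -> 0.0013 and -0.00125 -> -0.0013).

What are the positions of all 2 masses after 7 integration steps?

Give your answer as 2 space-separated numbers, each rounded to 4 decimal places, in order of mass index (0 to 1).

Step 0: x=[6.0000 12.0000] v=[-2.0000 0.0000]
Step 1: x=[5.8000 11.9900] v=[-2.0000 -0.1000]
Step 2: x=[5.6039 11.9681] v=[-1.9610 -0.2190]
Step 3: x=[5.4154 11.9326] v=[-1.8850 -0.3554]
Step 4: x=[5.2379 11.8819] v=[-1.7748 -0.5071]
Step 5: x=[5.0745 11.8148] v=[-1.6342 -0.6715]
Step 6: x=[4.9277 11.7303] v=[-1.4676 -0.8455]
Step 7: x=[4.7997 11.6277] v=[-1.2801 -1.0258]

Answer: 4.7997 11.6277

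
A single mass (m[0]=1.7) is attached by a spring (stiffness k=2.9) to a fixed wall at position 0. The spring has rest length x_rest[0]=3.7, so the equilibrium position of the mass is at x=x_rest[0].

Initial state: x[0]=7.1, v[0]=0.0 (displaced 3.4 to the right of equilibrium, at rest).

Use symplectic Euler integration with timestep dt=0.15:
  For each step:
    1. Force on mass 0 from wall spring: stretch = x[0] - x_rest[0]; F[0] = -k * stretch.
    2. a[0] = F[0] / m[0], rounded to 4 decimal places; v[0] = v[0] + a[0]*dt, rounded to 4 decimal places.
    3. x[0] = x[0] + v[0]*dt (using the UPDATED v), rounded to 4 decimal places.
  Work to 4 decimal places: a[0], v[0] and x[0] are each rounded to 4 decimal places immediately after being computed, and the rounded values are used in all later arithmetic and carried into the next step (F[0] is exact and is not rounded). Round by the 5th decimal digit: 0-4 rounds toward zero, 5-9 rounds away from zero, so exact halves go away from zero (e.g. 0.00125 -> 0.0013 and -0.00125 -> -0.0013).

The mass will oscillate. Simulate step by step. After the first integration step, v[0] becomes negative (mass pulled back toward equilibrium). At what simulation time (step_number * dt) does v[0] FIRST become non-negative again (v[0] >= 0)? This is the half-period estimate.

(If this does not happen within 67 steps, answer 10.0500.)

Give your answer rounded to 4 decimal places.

Step 0: x=[7.1000] v=[0.0000]
Step 1: x=[6.9695] v=[-0.8700]
Step 2: x=[6.7135] v=[-1.7066]
Step 3: x=[6.3418] v=[-2.4777]
Step 4: x=[5.8687] v=[-3.1537]
Step 5: x=[5.3124] v=[-3.7086]
Step 6: x=[4.6942] v=[-4.1212]
Step 7: x=[4.0379] v=[-4.3756]
Step 8: x=[3.3686] v=[-4.4621]
Step 9: x=[2.7120] v=[-4.3773]
Step 10: x=[2.0933] v=[-4.1245]
Step 11: x=[1.5363] v=[-3.7134]
Step 12: x=[1.0623] v=[-3.1598]
Step 13: x=[0.6896] v=[-2.4849]
Step 14: x=[0.4324] v=[-1.7146]
Step 15: x=[0.3006] v=[-0.8785]
Step 16: x=[0.2993] v=[-0.0087]
Step 17: x=[0.4285] v=[0.8615]
First v>=0 after going negative at step 17, time=2.5500

Answer: 2.5500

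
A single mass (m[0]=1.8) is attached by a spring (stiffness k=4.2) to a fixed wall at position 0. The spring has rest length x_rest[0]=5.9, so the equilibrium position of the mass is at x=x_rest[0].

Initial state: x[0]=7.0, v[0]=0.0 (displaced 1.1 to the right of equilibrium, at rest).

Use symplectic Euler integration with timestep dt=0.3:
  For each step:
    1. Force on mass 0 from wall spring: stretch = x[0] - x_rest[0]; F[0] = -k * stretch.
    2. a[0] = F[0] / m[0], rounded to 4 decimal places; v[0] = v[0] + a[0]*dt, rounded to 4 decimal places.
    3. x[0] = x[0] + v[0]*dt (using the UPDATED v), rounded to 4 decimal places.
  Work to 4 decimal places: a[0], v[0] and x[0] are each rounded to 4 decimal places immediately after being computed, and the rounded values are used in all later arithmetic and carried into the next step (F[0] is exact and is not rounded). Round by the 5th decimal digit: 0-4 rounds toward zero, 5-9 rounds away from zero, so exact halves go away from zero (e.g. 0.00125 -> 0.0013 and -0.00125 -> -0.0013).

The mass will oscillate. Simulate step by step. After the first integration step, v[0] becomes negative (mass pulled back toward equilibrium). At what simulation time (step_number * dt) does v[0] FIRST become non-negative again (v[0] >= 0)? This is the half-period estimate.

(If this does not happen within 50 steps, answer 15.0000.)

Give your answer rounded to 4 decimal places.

Step 0: x=[7.0000] v=[0.0000]
Step 1: x=[6.7690] v=[-0.7700]
Step 2: x=[6.3555] v=[-1.3783]
Step 3: x=[5.8464] v=[-1.6971]
Step 4: x=[5.3485] v=[-1.6596]
Step 5: x=[4.9664] v=[-1.2736]
Step 6: x=[4.7804] v=[-0.6201]
Step 7: x=[4.8295] v=[0.1636]
First v>=0 after going negative at step 7, time=2.1000

Answer: 2.1000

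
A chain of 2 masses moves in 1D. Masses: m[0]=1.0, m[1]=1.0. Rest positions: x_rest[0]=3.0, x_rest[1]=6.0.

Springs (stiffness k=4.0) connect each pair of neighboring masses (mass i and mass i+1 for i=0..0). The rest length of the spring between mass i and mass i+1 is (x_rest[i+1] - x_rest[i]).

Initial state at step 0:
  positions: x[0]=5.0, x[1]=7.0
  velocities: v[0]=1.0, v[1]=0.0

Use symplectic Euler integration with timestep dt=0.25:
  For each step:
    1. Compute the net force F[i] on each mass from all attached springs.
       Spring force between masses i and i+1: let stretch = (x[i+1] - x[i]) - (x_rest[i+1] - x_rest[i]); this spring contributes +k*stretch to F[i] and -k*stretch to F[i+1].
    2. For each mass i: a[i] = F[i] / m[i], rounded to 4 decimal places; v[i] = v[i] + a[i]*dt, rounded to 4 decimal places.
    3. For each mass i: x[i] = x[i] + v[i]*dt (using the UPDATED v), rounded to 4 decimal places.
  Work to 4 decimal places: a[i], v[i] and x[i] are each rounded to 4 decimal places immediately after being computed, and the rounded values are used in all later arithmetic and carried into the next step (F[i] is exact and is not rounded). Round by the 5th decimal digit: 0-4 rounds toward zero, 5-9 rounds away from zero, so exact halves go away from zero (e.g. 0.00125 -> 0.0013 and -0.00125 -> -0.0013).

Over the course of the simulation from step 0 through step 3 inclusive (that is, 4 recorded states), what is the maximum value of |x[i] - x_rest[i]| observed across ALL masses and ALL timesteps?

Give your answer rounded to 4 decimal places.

Step 0: x=[5.0000 7.0000] v=[1.0000 0.0000]
Step 1: x=[5.0000 7.2500] v=[0.0000 1.0000]
Step 2: x=[4.8125 7.6875] v=[-0.7500 1.7500]
Step 3: x=[4.5938 8.1563] v=[-0.8750 1.8750]
Max displacement = 2.1563

Answer: 2.1563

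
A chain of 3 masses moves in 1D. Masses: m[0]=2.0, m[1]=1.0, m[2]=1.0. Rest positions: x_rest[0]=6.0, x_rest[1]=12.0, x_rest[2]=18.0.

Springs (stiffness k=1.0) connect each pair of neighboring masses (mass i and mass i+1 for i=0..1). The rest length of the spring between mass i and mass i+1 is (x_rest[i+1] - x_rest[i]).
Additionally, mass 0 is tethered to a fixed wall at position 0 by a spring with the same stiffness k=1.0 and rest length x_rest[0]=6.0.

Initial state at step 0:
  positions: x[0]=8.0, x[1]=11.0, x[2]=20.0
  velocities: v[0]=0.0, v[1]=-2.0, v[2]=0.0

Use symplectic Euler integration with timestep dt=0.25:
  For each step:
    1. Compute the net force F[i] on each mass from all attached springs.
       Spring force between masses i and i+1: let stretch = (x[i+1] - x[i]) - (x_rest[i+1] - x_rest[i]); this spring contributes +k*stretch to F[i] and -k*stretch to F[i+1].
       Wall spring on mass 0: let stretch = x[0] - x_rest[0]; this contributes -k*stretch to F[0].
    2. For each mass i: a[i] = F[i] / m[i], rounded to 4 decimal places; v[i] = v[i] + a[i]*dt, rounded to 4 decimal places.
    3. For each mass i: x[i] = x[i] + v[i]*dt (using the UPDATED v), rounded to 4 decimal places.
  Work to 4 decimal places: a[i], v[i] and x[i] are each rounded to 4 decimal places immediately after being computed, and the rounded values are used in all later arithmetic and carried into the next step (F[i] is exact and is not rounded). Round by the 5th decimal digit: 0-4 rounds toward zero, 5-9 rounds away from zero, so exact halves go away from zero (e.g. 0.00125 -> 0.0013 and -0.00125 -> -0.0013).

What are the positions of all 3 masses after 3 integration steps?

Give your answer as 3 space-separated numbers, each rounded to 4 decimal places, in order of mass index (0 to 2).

Answer: 7.1070 11.6596 18.9252

Derivation:
Step 0: x=[8.0000 11.0000 20.0000] v=[0.0000 -2.0000 0.0000]
Step 1: x=[7.8438 10.8750 19.8125] v=[-0.6250 -0.5000 -0.7500]
Step 2: x=[7.5372 11.1192 19.4414] v=[-1.2266 0.9766 -1.4844]
Step 3: x=[7.1070 11.6596 18.9252] v=[-1.7210 2.1617 -2.0650]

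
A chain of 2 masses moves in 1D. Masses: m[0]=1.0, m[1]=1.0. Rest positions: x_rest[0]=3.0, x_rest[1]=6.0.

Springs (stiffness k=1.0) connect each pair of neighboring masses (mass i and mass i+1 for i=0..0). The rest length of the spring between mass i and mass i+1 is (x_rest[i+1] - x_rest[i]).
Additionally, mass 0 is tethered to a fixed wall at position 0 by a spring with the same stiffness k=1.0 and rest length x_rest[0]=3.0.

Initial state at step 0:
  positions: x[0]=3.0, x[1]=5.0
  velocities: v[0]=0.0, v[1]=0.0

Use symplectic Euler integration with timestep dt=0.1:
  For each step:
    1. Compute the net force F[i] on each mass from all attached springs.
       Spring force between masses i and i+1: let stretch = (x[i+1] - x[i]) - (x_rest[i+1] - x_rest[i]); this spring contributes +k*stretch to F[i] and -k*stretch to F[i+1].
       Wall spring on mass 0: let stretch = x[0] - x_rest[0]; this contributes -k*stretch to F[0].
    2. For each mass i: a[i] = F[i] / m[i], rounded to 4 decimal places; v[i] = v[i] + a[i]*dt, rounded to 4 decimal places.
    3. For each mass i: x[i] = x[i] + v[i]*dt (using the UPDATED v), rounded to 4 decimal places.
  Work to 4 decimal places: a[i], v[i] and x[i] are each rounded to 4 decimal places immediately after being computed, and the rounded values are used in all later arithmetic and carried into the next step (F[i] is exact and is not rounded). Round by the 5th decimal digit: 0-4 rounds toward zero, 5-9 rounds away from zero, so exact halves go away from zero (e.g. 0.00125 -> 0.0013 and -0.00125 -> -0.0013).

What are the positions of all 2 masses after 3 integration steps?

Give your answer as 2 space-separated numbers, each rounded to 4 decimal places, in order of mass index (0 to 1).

Step 0: x=[3.0000 5.0000] v=[0.0000 0.0000]
Step 1: x=[2.9900 5.0100] v=[-0.1000 0.1000]
Step 2: x=[2.9703 5.0298] v=[-0.1970 0.1980]
Step 3: x=[2.9415 5.0590] v=[-0.2881 0.2921]

Answer: 2.9415 5.0590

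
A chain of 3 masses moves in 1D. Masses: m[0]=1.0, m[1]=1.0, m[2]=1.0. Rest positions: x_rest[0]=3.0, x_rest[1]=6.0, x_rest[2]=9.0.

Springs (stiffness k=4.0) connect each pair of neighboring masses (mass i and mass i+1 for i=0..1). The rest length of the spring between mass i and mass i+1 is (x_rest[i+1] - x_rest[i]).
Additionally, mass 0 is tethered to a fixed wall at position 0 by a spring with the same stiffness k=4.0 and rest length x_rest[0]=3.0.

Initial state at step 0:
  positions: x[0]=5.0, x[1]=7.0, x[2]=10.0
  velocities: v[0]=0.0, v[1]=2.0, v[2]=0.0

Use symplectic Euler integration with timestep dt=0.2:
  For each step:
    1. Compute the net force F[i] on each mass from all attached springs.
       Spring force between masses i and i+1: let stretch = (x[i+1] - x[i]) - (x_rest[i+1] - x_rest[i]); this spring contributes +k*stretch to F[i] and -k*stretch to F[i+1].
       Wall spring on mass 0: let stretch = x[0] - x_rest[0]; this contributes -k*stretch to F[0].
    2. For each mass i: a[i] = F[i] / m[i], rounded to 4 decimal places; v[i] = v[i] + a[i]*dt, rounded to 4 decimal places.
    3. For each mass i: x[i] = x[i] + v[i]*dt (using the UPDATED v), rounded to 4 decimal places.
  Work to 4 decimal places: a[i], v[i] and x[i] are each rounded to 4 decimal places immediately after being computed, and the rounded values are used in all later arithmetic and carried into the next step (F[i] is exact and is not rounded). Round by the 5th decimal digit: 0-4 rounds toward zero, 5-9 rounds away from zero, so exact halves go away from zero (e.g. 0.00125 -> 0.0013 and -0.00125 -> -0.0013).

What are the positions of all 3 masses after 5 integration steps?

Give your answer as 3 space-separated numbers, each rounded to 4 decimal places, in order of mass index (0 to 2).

Step 0: x=[5.0000 7.0000 10.0000] v=[0.0000 2.0000 0.0000]
Step 1: x=[4.5200 7.5600 10.0000] v=[-2.4000 2.8000 0.0000]
Step 2: x=[3.8032 8.0240 10.0896] v=[-3.5840 2.3200 0.4480]
Step 3: x=[3.1532 8.1432 10.3287] v=[-3.2499 0.5958 1.1955]
Step 4: x=[2.7971 7.8136 10.6981] v=[-1.7805 -1.6478 1.8471]
Step 5: x=[2.7961 7.1429 11.0860] v=[-0.0050 -3.3534 1.9395]

Answer: 2.7961 7.1429 11.0860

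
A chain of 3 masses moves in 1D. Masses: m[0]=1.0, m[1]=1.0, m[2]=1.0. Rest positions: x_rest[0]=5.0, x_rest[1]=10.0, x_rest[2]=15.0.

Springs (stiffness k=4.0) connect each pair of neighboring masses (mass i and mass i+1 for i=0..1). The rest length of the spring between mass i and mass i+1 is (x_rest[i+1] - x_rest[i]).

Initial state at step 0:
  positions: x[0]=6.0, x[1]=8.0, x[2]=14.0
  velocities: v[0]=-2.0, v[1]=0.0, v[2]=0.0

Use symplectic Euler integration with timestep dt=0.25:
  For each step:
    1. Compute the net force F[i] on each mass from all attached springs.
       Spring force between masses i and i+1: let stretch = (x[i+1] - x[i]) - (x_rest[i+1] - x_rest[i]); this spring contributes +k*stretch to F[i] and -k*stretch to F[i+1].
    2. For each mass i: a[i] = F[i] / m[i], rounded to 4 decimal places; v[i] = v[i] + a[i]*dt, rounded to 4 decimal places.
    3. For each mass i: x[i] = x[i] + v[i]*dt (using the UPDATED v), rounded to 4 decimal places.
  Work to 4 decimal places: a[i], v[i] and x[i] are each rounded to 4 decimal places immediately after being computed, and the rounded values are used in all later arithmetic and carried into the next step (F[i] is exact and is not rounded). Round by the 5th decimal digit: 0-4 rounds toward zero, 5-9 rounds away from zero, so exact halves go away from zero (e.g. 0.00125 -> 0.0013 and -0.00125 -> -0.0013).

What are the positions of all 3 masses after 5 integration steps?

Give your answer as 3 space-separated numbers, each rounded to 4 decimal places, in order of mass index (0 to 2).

Answer: 2.4971 7.9785 15.0244

Derivation:
Step 0: x=[6.0000 8.0000 14.0000] v=[-2.0000 0.0000 0.0000]
Step 1: x=[4.7500 9.0000 13.7500] v=[-5.0000 4.0000 -1.0000]
Step 2: x=[3.3125 10.1250 13.5625] v=[-5.7500 4.5000 -0.7500]
Step 3: x=[2.3281 10.4063 13.7656] v=[-3.9375 1.1250 0.8125]
Step 4: x=[2.1133 9.5078 14.3789] v=[-0.8593 -3.5939 2.4532]
Step 5: x=[2.4971 7.9785 15.0244] v=[1.5352 -6.1173 2.5821]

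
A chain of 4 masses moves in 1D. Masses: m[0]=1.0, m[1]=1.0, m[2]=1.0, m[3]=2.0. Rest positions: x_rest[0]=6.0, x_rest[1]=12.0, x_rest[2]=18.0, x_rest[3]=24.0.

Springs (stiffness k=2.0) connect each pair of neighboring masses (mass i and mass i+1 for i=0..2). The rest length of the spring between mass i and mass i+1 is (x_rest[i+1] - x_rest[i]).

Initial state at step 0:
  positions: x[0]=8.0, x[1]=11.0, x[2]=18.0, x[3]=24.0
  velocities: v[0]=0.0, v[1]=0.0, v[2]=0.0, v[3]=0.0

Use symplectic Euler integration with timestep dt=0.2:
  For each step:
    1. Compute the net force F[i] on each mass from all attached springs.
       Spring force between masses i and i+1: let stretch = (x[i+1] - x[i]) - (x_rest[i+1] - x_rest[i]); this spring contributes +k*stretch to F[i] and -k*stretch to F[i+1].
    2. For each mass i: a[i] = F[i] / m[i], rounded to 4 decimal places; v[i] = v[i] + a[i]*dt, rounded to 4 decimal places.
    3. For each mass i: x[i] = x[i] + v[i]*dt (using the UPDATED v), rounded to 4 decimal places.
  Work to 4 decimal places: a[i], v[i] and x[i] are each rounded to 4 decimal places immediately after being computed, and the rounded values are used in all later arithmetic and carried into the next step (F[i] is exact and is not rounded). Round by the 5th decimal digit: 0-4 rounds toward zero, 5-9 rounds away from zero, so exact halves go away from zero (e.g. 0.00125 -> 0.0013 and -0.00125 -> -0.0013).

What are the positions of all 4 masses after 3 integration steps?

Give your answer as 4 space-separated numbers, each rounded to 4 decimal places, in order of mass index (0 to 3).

Step 0: x=[8.0000 11.0000 18.0000 24.0000] v=[0.0000 0.0000 0.0000 0.0000]
Step 1: x=[7.7600 11.3200 17.9200 24.0000] v=[-1.2000 1.6000 -0.4000 0.0000]
Step 2: x=[7.3248 11.8832 17.7984 23.9968] v=[-2.1760 2.8160 -0.6080 -0.0160]
Step 3: x=[6.7743 12.5549 17.6995 23.9857] v=[-2.7526 3.3587 -0.4947 -0.0557]

Answer: 6.7743 12.5549 17.6995 23.9857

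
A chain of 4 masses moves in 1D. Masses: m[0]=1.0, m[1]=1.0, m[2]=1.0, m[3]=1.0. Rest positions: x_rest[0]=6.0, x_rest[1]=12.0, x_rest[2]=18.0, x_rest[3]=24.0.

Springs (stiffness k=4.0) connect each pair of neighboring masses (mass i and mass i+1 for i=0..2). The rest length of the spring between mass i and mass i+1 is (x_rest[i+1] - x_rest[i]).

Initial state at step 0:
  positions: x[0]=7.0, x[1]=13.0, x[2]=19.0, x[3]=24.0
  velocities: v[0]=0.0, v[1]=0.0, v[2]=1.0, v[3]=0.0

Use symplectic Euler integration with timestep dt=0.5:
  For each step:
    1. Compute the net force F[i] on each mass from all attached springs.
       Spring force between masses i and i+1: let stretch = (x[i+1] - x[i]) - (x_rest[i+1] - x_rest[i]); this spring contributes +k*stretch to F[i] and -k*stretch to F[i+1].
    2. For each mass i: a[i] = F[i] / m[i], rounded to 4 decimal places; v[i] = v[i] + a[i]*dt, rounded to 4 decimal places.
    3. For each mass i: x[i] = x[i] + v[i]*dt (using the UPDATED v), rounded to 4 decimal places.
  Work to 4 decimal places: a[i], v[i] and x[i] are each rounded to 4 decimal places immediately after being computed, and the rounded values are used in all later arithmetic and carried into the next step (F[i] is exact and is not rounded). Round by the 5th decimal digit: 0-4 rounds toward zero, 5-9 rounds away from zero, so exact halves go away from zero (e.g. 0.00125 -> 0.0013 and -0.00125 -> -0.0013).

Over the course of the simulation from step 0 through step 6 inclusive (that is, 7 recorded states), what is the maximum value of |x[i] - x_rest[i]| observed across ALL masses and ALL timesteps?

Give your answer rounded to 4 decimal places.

Step 0: x=[7.0000 13.0000 19.0000 24.0000] v=[0.0000 0.0000 1.0000 0.0000]
Step 1: x=[7.0000 13.0000 18.5000 25.0000] v=[0.0000 0.0000 -1.0000 2.0000]
Step 2: x=[7.0000 12.5000 19.0000 25.5000] v=[0.0000 -1.0000 1.0000 1.0000]
Step 3: x=[6.5000 13.0000 19.5000 25.5000] v=[-1.0000 1.0000 1.0000 0.0000]
Step 4: x=[6.5000 13.5000 19.5000 25.5000] v=[0.0000 1.0000 0.0000 0.0000]
Step 5: x=[7.5000 13.0000 19.5000 25.5000] v=[2.0000 -1.0000 0.0000 0.0000]
Step 6: x=[8.0000 13.5000 19.0000 25.5000] v=[1.0000 1.0000 -1.0000 0.0000]
Max displacement = 2.0000

Answer: 2.0000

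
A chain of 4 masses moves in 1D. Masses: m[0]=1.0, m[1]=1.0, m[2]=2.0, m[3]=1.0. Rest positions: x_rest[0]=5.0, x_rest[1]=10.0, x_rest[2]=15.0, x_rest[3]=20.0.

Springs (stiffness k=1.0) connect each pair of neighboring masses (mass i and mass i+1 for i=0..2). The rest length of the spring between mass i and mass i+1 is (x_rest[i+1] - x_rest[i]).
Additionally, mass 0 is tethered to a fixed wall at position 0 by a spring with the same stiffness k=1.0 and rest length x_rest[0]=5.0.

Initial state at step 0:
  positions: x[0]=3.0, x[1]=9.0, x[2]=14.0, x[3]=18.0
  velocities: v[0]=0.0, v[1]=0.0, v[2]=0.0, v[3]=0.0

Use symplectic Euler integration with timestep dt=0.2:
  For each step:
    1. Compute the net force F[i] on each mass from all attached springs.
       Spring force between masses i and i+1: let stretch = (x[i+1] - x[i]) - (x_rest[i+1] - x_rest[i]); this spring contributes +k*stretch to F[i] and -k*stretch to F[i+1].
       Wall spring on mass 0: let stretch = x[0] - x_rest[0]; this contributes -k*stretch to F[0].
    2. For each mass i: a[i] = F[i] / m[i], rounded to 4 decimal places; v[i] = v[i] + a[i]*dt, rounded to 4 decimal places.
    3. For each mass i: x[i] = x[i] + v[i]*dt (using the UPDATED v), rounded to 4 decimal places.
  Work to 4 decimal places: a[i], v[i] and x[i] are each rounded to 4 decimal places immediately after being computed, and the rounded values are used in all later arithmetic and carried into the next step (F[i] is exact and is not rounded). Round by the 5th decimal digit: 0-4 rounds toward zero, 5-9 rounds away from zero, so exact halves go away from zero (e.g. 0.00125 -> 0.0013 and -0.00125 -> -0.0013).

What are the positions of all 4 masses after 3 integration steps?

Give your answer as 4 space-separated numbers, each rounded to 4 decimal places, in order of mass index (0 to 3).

Step 0: x=[3.0000 9.0000 14.0000 18.0000] v=[0.0000 0.0000 0.0000 0.0000]
Step 1: x=[3.1200 8.9600 13.9800 18.0400] v=[0.6000 -0.2000 -0.1000 0.2000]
Step 2: x=[3.3488 8.8872 13.9408 18.1176] v=[1.1440 -0.3640 -0.1960 0.3880]
Step 3: x=[3.6652 8.7950 13.8841 18.2281] v=[1.5819 -0.4610 -0.2837 0.5526]

Answer: 3.6652 8.7950 13.8841 18.2281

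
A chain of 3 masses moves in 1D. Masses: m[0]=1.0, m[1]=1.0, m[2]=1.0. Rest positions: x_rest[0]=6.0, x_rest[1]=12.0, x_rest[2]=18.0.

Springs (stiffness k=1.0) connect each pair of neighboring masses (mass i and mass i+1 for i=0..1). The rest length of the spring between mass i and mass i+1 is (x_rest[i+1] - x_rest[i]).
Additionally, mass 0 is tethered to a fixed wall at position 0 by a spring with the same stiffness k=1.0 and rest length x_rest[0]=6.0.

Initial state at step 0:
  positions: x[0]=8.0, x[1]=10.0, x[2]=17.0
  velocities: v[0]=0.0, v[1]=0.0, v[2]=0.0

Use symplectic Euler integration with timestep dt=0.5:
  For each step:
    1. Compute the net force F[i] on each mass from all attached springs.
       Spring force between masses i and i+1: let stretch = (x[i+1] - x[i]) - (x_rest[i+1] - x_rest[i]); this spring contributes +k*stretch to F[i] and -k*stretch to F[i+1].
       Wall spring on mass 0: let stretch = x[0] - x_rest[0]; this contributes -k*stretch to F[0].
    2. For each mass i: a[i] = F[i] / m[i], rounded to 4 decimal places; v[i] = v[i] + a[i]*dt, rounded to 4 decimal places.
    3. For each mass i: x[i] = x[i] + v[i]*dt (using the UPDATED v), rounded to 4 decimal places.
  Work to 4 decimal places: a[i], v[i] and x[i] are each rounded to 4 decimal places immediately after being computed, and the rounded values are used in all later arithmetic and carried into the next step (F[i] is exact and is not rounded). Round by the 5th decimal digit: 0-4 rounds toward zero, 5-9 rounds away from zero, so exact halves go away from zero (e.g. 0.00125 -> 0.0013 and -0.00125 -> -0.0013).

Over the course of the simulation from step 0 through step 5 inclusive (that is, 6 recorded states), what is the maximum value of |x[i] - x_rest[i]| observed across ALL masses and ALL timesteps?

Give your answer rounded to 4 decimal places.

Answer: 2.4844

Derivation:
Step 0: x=[8.0000 10.0000 17.0000] v=[0.0000 0.0000 0.0000]
Step 1: x=[6.5000 11.2500 16.7500] v=[-3.0000 2.5000 -0.5000]
Step 2: x=[4.5625 12.6875 16.6250] v=[-3.8750 2.8750 -0.2500]
Step 3: x=[3.5156 13.0782 17.0157] v=[-2.0938 0.7813 0.7813]
Step 4: x=[3.9805 12.0626 17.9220] v=[0.9297 -2.0313 1.8126]
Step 5: x=[5.4708 10.4913 18.8635] v=[2.9805 -3.1427 1.8829]
Max displacement = 2.4844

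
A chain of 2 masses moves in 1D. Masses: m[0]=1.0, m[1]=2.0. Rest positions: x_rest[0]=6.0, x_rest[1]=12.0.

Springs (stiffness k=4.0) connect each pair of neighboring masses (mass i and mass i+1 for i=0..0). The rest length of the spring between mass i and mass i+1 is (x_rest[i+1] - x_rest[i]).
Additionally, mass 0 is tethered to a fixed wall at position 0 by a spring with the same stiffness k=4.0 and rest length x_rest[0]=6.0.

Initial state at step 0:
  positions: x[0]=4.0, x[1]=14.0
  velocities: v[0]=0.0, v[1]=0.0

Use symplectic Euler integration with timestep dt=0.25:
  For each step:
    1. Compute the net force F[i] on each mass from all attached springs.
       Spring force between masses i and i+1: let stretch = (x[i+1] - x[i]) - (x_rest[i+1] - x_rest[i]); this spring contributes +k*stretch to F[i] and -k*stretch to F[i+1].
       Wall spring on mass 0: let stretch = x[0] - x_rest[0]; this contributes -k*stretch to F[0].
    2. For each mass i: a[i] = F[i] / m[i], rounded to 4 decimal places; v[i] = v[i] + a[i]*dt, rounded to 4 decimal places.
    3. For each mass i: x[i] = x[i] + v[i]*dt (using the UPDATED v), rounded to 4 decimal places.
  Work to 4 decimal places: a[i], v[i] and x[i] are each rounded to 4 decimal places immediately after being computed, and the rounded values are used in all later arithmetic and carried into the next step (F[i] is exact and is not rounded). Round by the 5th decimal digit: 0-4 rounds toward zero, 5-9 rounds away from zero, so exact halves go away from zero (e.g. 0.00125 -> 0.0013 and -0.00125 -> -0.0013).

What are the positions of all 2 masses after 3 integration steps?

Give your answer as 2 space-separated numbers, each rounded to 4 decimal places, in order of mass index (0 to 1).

Answer: 9.1250 12.1094

Derivation:
Step 0: x=[4.0000 14.0000] v=[0.0000 0.0000]
Step 1: x=[5.5000 13.5000] v=[6.0000 -2.0000]
Step 2: x=[7.6250 12.7500] v=[8.5000 -3.0000]
Step 3: x=[9.1250 12.1094] v=[6.0000 -2.5625]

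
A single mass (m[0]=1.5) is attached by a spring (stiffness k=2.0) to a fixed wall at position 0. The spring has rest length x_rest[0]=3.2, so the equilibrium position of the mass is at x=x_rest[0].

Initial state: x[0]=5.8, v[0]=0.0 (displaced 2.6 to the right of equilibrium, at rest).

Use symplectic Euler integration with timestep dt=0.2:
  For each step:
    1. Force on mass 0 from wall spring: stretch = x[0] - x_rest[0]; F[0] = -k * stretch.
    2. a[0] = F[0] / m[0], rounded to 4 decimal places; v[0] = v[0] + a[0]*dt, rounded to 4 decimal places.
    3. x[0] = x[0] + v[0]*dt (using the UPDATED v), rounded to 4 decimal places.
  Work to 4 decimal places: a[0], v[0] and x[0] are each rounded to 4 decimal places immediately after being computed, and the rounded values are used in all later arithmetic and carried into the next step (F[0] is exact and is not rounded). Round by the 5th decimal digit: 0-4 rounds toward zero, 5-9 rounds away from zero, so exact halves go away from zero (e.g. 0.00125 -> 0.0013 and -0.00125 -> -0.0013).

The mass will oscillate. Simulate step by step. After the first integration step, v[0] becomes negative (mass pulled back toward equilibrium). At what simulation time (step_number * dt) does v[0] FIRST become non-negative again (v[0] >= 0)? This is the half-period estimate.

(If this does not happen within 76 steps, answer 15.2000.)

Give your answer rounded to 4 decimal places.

Answer: 2.8000

Derivation:
Step 0: x=[5.8000] v=[0.0000]
Step 1: x=[5.6613] v=[-0.6933]
Step 2: x=[5.3914] v=[-1.3496]
Step 3: x=[5.0046] v=[-1.9340]
Step 4: x=[4.5216] v=[-2.4152]
Step 5: x=[3.9681] v=[-2.7676]
Step 6: x=[3.3736] v=[-2.9724]
Step 7: x=[2.7699] v=[-3.0187]
Step 8: x=[2.1891] v=[-2.9040]
Step 9: x=[1.6622] v=[-2.6344]
Step 10: x=[1.2173] v=[-2.2243]
Step 11: x=[0.8782] v=[-1.6956]
Step 12: x=[0.6629] v=[-1.0765]
Step 13: x=[0.5829] v=[-0.3999]
Step 14: x=[0.6425] v=[0.2980]
First v>=0 after going negative at step 14, time=2.8000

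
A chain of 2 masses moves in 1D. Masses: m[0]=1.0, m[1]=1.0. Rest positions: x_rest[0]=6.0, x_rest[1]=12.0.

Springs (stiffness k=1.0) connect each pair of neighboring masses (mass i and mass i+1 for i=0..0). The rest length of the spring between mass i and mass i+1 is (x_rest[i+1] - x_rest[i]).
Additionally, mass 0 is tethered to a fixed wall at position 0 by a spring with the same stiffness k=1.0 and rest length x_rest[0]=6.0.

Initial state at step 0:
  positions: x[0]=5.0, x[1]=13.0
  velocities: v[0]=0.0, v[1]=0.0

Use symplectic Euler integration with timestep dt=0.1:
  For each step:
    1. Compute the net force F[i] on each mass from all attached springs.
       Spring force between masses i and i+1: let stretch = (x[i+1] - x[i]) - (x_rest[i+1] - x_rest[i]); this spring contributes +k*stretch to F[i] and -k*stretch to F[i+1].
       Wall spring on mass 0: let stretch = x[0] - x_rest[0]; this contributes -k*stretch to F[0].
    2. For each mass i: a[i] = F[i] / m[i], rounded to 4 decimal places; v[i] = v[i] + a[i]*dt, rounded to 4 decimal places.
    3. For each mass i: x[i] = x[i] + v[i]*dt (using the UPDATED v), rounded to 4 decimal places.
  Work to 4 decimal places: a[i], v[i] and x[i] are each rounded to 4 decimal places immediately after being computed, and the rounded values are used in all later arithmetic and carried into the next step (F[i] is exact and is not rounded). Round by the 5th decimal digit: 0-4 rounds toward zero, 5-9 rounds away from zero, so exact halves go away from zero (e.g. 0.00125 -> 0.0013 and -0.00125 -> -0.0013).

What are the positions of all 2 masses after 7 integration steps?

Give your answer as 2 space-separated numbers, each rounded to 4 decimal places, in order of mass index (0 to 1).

Step 0: x=[5.0000 13.0000] v=[0.0000 0.0000]
Step 1: x=[5.0300 12.9800] v=[0.3000 -0.2000]
Step 2: x=[5.0892 12.9405] v=[0.5920 -0.3950]
Step 3: x=[5.1760 12.8825] v=[0.8682 -0.5801]
Step 4: x=[5.2881 12.8074] v=[1.1213 -0.7508]
Step 5: x=[5.4225 12.7171] v=[1.3444 -0.9027]
Step 6: x=[5.5757 12.6139] v=[1.5316 -1.0322]
Step 7: x=[5.7435 12.5003] v=[1.6779 -1.1360]

Answer: 5.7435 12.5003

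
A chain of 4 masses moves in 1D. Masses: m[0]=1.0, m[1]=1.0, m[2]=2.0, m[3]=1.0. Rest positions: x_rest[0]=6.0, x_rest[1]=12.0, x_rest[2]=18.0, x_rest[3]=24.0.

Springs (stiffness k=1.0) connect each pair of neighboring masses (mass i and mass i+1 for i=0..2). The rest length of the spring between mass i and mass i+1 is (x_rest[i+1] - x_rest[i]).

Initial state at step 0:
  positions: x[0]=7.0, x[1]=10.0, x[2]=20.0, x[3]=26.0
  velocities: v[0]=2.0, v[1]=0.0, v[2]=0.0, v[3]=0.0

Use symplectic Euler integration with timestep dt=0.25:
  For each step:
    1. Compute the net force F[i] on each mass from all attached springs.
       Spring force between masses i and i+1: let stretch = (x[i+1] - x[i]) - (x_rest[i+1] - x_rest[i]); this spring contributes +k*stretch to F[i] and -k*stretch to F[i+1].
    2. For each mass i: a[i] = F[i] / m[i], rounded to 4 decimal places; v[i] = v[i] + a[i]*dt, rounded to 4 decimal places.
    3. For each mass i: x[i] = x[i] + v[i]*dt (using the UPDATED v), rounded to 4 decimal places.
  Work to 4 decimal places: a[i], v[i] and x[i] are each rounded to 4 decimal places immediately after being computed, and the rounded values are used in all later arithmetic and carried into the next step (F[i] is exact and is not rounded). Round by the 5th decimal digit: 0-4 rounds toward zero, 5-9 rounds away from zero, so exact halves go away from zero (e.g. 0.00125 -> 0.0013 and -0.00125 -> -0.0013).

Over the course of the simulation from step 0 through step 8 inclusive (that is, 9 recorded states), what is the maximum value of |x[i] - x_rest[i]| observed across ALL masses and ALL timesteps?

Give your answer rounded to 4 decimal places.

Step 0: x=[7.0000 10.0000 20.0000 26.0000] v=[2.0000 0.0000 0.0000 0.0000]
Step 1: x=[7.3125 10.4375 19.8750 26.0000] v=[1.2500 1.7500 -0.5000 0.0000]
Step 2: x=[7.4453 11.2695 19.6465 25.9922] v=[0.5313 3.3281 -0.9141 -0.0313]
Step 3: x=[7.4421 12.3861 19.3545 25.9628] v=[-0.0127 4.4663 -1.1680 -0.1177]
Step 4: x=[7.3729 13.6292 19.0513 25.8954] v=[-0.2767 4.9724 -1.2130 -0.2698]
Step 5: x=[7.3198 14.8202 18.7925 25.7752] v=[-0.2126 4.7639 -1.0353 -0.4808]
Step 6: x=[7.3604 15.7907 18.6278 25.5936] v=[0.1625 3.8819 -0.6590 -0.7265]
Step 7: x=[7.5529 16.4116 18.5921 25.3516] v=[0.7701 2.4836 -0.1429 -0.9680]
Step 8: x=[7.9241 16.6151 18.6995 25.0621] v=[1.4848 0.8141 0.4295 -1.1579]
Max displacement = 4.6151

Answer: 4.6151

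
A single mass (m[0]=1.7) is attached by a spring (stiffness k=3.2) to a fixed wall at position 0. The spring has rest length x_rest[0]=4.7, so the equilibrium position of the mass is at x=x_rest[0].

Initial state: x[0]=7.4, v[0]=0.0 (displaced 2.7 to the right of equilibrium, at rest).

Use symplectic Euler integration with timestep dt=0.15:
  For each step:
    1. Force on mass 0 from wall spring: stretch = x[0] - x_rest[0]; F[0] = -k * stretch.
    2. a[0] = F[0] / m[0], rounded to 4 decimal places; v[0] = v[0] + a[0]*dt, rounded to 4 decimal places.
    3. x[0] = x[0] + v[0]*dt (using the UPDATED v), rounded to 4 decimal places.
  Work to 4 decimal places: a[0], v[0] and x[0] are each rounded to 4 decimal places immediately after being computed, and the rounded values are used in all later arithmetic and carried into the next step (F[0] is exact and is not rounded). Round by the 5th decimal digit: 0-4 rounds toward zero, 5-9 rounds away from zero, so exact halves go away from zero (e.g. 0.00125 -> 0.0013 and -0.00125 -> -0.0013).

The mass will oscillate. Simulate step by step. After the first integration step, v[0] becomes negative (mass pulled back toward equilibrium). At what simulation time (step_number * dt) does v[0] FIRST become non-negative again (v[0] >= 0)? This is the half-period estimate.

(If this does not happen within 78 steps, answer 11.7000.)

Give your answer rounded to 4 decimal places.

Answer: 2.4000

Derivation:
Step 0: x=[7.4000] v=[0.0000]
Step 1: x=[7.2856] v=[-0.7624]
Step 2: x=[7.0617] v=[-1.4925]
Step 3: x=[6.7378] v=[-2.1593]
Step 4: x=[6.3276] v=[-2.7347]
Step 5: x=[5.8485] v=[-3.1943]
Step 6: x=[5.3207] v=[-3.5186]
Step 7: x=[4.7666] v=[-3.6939]
Step 8: x=[4.2097] v=[-3.7127]
Step 9: x=[3.6736] v=[-3.5743]
Step 10: x=[3.1809] v=[-3.2845]
Step 11: x=[2.7526] v=[-2.8556]
Step 12: x=[2.4067] v=[-2.3057]
Step 13: x=[2.1580] v=[-1.6582]
Step 14: x=[2.0169] v=[-0.9405]
Step 15: x=[1.9895] v=[-0.1829]
Step 16: x=[2.0769] v=[0.5824]
First v>=0 after going negative at step 16, time=2.4000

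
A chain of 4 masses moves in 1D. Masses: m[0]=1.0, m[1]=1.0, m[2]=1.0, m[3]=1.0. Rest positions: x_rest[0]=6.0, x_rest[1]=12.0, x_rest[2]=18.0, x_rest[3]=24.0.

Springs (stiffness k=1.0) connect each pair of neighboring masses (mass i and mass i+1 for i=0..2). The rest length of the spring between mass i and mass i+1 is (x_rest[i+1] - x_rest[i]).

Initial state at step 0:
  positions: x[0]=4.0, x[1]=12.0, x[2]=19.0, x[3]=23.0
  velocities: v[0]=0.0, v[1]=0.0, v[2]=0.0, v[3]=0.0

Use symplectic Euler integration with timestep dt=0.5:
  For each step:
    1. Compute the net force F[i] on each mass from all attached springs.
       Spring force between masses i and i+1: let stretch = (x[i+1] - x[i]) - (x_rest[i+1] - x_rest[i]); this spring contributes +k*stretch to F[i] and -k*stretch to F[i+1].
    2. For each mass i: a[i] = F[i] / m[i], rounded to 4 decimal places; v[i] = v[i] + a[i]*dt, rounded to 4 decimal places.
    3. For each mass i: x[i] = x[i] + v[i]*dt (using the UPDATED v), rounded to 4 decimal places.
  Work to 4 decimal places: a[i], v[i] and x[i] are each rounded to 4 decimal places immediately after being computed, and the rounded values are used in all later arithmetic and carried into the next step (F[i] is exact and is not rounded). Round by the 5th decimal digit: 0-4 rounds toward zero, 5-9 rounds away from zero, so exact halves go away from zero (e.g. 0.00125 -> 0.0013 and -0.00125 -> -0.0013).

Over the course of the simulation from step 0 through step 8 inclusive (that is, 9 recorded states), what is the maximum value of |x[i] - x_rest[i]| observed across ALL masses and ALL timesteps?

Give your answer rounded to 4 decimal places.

Answer: 2.1327

Derivation:
Step 0: x=[4.0000 12.0000 19.0000 23.0000] v=[0.0000 0.0000 0.0000 0.0000]
Step 1: x=[4.5000 11.7500 18.2500 23.5000] v=[1.0000 -0.5000 -1.5000 1.0000]
Step 2: x=[5.3125 11.3125 17.1875 24.1875] v=[1.6250 -0.8750 -2.1250 1.3750]
Step 3: x=[6.1250 10.8438 16.4063 24.6250] v=[1.6250 -0.9375 -1.5625 0.8750]
Step 4: x=[6.6172 10.5860 16.2891 24.5078] v=[0.9844 -0.5157 -0.2344 -0.2344]
Step 5: x=[6.6016 10.7618 16.8008 23.8359] v=[-0.0312 0.3515 1.0234 -1.3438]
Step 6: x=[6.1261 11.4073 17.5616 22.9052] v=[-0.9511 1.2909 1.5215 -1.8614]
Step 7: x=[5.4709 12.2711 18.1197 22.1386] v=[-1.3105 1.7275 1.1162 -1.5332]
Step 8: x=[5.0157 12.8970 18.2204 21.8673] v=[-0.9104 1.2517 0.2014 -0.5427]
Max displacement = 2.1327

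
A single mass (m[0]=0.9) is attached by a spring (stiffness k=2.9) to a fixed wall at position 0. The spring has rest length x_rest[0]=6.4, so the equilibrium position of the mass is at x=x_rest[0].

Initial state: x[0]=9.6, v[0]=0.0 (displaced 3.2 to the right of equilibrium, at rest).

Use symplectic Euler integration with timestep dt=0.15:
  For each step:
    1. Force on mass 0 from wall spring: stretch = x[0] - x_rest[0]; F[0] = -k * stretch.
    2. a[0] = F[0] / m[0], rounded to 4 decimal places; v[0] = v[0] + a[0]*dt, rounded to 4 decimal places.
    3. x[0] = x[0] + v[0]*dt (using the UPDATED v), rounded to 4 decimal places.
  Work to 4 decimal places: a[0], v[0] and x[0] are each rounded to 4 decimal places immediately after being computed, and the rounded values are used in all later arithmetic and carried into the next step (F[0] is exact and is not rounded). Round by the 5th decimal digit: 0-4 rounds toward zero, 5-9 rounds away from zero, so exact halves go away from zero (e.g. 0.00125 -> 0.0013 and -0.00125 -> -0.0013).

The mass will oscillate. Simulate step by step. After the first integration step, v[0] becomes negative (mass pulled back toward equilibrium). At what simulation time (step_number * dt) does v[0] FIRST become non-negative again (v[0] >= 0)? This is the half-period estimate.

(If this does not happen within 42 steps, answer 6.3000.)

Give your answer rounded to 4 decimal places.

Step 0: x=[9.6000] v=[0.0000]
Step 1: x=[9.3680] v=[-1.5467]
Step 2: x=[8.9208] v=[-2.9812]
Step 3: x=[8.2909] v=[-4.1996]
Step 4: x=[7.5239] v=[-5.1135]
Step 5: x=[6.6754] v=[-5.6567]
Step 6: x=[5.8069] v=[-5.7898]
Step 7: x=[4.9814] v=[-5.5031]
Step 8: x=[4.2588] v=[-4.8175]
Step 9: x=[3.6914] v=[-3.7826]
Step 10: x=[3.3204] v=[-2.4734]
Step 11: x=[3.1727] v=[-0.9849]
Step 12: x=[3.2590] v=[0.5750]
First v>=0 after going negative at step 12, time=1.8000

Answer: 1.8000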